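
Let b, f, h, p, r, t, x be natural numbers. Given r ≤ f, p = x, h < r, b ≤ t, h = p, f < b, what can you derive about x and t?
x < t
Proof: Because h = p and h < r, p < r. Since p = x, x < r. Because r ≤ f, x < f. f < b and b ≤ t, so f < t. x < f, so x < t.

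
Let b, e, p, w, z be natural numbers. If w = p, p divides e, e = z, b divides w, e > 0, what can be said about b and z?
b ≤ z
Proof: w = p and b divides w, hence b divides p. Since p divides e, b divides e. Since e > 0, b ≤ e. Since e = z, b ≤ z.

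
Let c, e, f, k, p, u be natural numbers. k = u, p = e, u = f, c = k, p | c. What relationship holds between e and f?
e | f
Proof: c = k and k = u, so c = u. p = e and p | c, therefore e | c. Since c = u, e | u. u = f, so e | f.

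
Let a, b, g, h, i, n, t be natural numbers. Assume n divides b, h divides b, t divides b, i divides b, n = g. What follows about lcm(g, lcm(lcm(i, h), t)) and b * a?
lcm(g, lcm(lcm(i, h), t)) divides b * a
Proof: Because n = g and n divides b, g divides b. i divides b and h divides b, so lcm(i, h) divides b. Since t divides b, lcm(lcm(i, h), t) divides b. Since g divides b, lcm(g, lcm(lcm(i, h), t)) divides b. Then lcm(g, lcm(lcm(i, h), t)) divides b * a.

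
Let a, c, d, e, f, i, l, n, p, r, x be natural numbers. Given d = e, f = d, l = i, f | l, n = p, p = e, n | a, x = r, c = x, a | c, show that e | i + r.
Since l = i and f | l, f | i. f = d, so d | i. d = e, so e | i. From n = p and p = e, n = e. Since n | a, e | a. From c = x and a | c, a | x. Since x = r, a | r. From e | a, e | r. e | i, so e | i + r.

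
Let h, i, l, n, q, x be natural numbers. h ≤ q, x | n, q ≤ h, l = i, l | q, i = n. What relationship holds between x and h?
x | h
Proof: l = i and i = n, so l = n. q ≤ h and h ≤ q, so q = h. l | q, so l | h. Since l = n, n | h. Since x | n, x | h.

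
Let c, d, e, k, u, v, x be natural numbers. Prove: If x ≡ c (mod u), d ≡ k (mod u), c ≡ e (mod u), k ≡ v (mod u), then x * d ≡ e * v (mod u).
Because x ≡ c (mod u) and c ≡ e (mod u), x ≡ e (mod u). d ≡ k (mod u) and k ≡ v (mod u), therefore d ≡ v (mod u). x ≡ e (mod u), so x * d ≡ e * v (mod u).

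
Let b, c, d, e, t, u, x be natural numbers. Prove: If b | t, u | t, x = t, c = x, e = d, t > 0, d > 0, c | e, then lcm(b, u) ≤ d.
From b | t and u | t, lcm(b, u) | t. t > 0, so lcm(b, u) ≤ t. Since c = x and x = t, c = t. Since c | e, t | e. e = d, so t | d. d > 0, so t ≤ d. lcm(b, u) ≤ t, so lcm(b, u) ≤ d.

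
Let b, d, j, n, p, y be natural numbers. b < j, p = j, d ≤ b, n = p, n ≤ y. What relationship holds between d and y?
d < y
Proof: d ≤ b and b < j, so d < j. Since n = p and p = j, n = j. Because n ≤ y, j ≤ y. Since d < j, d < y.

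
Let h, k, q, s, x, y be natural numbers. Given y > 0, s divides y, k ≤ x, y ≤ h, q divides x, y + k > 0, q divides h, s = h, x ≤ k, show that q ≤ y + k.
s = h and s divides y, therefore h divides y. Because y > 0, h ≤ y. y ≤ h, so h = y. Since q divides h, q divides y. x ≤ k and k ≤ x, thus x = k. q divides x, so q divides k. Since q divides y, q divides y + k. Since y + k > 0, q ≤ y + k.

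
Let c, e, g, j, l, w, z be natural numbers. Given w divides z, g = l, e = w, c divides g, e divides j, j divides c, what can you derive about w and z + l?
w divides z + l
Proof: e divides j and j divides c, thus e divides c. Since e = w, w divides c. g = l and c divides g, so c divides l. w divides c, so w divides l. w divides z, so w divides z + l.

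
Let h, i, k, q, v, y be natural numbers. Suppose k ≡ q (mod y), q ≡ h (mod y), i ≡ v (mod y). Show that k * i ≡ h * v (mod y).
k ≡ q (mod y) and q ≡ h (mod y), hence k ≡ h (mod y). i ≡ v (mod y), so k * i ≡ h * v (mod y).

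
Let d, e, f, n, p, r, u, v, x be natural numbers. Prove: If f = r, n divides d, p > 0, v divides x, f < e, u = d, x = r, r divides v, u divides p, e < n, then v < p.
From x = r and v divides x, v divides r. r divides v, so r = v. f < e and e < n, hence f < n. From u = d and u divides p, d divides p. Since n divides d, n divides p. p > 0, so n ≤ p. Since f < n, f < p. From f = r, r < p. Since r = v, v < p.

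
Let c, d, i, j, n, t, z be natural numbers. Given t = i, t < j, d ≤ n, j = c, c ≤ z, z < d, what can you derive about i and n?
i < n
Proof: Because j = c and t < j, t < c. z < d and d ≤ n, thus z < n. Since c ≤ z, c < n. From t < c, t < n. Since t = i, i < n.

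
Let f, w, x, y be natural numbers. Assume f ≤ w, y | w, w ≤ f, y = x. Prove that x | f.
w ≤ f and f ≤ w, therefore w = f. Because y = x and y | w, x | w. w = f, so x | f.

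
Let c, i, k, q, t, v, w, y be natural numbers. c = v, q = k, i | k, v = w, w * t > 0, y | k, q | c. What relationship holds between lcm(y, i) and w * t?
lcm(y, i) ≤ w * t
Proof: y | k and i | k, so lcm(y, i) | k. Since c = v and v = w, c = w. q | c, so q | w. Because q = k, k | w. lcm(y, i) | k, so lcm(y, i) | w. Then lcm(y, i) | w * t. Since w * t > 0, lcm(y, i) ≤ w * t.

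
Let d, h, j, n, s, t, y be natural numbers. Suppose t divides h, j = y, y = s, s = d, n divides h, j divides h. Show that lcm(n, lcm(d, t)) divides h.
j = y and y = s, hence j = s. Since j divides h, s divides h. From s = d, d divides h. From t divides h, lcm(d, t) divides h. From n divides h, lcm(n, lcm(d, t)) divides h.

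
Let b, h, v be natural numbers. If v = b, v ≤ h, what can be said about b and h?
b ≤ h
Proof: v = b and v ≤ h. By substitution, b ≤ h.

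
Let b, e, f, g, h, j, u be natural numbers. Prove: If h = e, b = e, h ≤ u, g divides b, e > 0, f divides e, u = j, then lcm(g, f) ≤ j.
b = e and g divides b, thus g divides e. From f divides e, lcm(g, f) divides e. e > 0, so lcm(g, f) ≤ e. From h = e and h ≤ u, e ≤ u. lcm(g, f) ≤ e, so lcm(g, f) ≤ u. u = j, so lcm(g, f) ≤ j.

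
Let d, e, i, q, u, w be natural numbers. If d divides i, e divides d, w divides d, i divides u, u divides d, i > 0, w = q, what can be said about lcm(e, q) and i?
lcm(e, q) ≤ i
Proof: i divides u and u divides d, so i divides d. Since d divides i, d = i. w = q and w divides d, hence q divides d. e divides d, so lcm(e, q) divides d. d = i, so lcm(e, q) divides i. Since i > 0, lcm(e, q) ≤ i.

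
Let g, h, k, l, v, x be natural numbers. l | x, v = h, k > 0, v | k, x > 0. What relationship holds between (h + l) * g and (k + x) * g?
(h + l) * g ≤ (k + x) * g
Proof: From v = h and v | k, h | k. Since k > 0, h ≤ k. From l | x and x > 0, l ≤ x. Because h ≤ k, h + l ≤ k + x. Then (h + l) * g ≤ (k + x) * g.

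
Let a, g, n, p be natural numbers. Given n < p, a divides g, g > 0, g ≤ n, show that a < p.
Because a divides g and g > 0, a ≤ g. g ≤ n, so a ≤ n. Since n < p, a < p.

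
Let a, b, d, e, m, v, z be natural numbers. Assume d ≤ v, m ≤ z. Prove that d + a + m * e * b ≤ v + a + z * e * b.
Since d ≤ v, d + a ≤ v + a. Because m ≤ z, by multiplying by a non-negative, m * e ≤ z * e. By multiplying by a non-negative, m * e * b ≤ z * e * b. Since d + a ≤ v + a, d + a + m * e * b ≤ v + a + z * e * b.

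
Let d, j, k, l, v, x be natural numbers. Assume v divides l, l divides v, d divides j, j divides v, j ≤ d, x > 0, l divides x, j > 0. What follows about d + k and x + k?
d + k ≤ x + k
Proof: From d divides j and j > 0, d ≤ j. j ≤ d, so j = d. v divides l and l divides v, therefore v = l. Since j divides v, j divides l. l divides x, so j divides x. Since j = d, d divides x. Since x > 0, d ≤ x. Then d + k ≤ x + k.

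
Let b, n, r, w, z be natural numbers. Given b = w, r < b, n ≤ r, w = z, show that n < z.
b = w and r < b, so r < w. From w = z, r < z. Since n ≤ r, n < z.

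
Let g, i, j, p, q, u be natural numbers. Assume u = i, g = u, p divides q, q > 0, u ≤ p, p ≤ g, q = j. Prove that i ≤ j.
g = u and p ≤ g, so p ≤ u. Because u ≤ p, p = u. Since p divides q, u divides q. Since q > 0, u ≤ q. q = j, so u ≤ j. u = i, so i ≤ j.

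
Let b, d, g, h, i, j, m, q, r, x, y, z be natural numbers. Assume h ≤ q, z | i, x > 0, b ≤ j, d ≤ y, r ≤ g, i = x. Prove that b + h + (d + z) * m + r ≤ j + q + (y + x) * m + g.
Since i = x and z | i, z | x. From x > 0, z ≤ x. Since d ≤ y, d + z ≤ y + x. Then (d + z) * m ≤ (y + x) * m. r ≤ g, so (d + z) * m + r ≤ (y + x) * m + g. Since h ≤ q, h + (d + z) * m + r ≤ q + (y + x) * m + g. b ≤ j, so b + h + (d + z) * m + r ≤ j + q + (y + x) * m + g.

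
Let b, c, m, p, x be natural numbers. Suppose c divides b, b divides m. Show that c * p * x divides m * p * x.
c divides b and b divides m, so c divides m. Then c * p divides m * p. Then c * p * x divides m * p * x.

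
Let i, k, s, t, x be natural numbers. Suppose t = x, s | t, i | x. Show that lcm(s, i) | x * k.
t = x and s | t, therefore s | x. Because i | x, lcm(s, i) | x. Then lcm(s, i) | x * k.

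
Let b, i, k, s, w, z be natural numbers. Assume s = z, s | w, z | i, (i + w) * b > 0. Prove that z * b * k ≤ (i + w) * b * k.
Since s = z and s | w, z | w. z | i, so z | i + w. Then z * b | (i + w) * b. From (i + w) * b > 0, z * b ≤ (i + w) * b. Then z * b * k ≤ (i + w) * b * k.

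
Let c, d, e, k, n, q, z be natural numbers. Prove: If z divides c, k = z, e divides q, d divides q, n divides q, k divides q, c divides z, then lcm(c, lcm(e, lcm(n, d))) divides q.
Since z divides c and c divides z, z = c. k = z, so k = c. k divides q, so c divides q. n divides q and d divides q, hence lcm(n, d) divides q. Since e divides q, lcm(e, lcm(n, d)) divides q. From c divides q, lcm(c, lcm(e, lcm(n, d))) divides q.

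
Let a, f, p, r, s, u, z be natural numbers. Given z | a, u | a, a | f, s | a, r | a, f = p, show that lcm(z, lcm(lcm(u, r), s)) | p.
From u | a and r | a, lcm(u, r) | a. s | a, so lcm(lcm(u, r), s) | a. From z | a, lcm(z, lcm(lcm(u, r), s)) | a. f = p and a | f, hence a | p. Since lcm(z, lcm(lcm(u, r), s)) | a, lcm(z, lcm(lcm(u, r), s)) | p.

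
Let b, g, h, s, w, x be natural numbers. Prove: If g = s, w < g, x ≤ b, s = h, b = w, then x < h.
g = s and s = h, thus g = h. From b = w and x ≤ b, x ≤ w. w < g, so x < g. g = h, so x < h.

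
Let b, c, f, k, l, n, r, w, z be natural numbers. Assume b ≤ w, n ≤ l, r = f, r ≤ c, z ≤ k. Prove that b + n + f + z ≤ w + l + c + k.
From r = f and r ≤ c, f ≤ c. Since z ≤ k, f + z ≤ c + k. n ≤ l, so n + f + z ≤ l + c + k. Since b ≤ w, b + n + f + z ≤ w + l + c + k.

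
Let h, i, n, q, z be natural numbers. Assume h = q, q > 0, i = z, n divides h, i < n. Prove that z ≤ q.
h = q and n divides h, thus n divides q. q > 0, so n ≤ q. i < n, so i < q. Because i = z, z < q. Then z ≤ q.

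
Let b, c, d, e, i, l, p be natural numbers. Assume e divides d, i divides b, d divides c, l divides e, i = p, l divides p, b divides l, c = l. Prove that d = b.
Since c = l and d divides c, d divides l. l divides e and e divides d, therefore l divides d. Since d divides l, d = l. Because i = p and i divides b, p divides b. Since l divides p, l divides b. b divides l, so l = b. Since d = l, d = b.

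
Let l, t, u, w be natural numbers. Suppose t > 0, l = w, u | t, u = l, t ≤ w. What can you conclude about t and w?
t = w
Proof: Because u = l and l = w, u = w. u | t and t > 0, so u ≤ t. Since u = w, w ≤ t. From t ≤ w, w = t. Then t = w.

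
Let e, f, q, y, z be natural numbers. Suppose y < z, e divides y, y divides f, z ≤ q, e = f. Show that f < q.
e = f and e divides y, therefore f divides y. Since y divides f, y = f. Since y < z, f < z. Since z ≤ q, f < q.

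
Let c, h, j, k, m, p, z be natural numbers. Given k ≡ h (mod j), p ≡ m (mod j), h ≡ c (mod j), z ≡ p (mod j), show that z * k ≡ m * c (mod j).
z ≡ p (mod j) and p ≡ m (mod j), hence z ≡ m (mod j). k ≡ h (mod j) and h ≡ c (mod j), so k ≡ c (mod j). From z ≡ m (mod j), z * k ≡ m * c (mod j).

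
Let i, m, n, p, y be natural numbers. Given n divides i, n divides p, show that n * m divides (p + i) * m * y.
Because n divides p and n divides i, n divides p + i. Then n * m divides (p + i) * m. Then n * m divides (p + i) * m * y.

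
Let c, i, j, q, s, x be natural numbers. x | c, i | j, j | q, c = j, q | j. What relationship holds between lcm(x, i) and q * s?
lcm(x, i) | q * s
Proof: Since j | q and q | j, j = q. c = j and x | c, hence x | j. Since i | j, lcm(x, i) | j. Since j = q, lcm(x, i) | q. Then lcm(x, i) | q * s.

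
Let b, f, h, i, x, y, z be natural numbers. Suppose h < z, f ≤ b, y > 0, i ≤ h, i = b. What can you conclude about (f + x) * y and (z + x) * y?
(f + x) * y < (z + x) * y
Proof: Since i ≤ h and h < z, i < z. Because i = b, b < z. Since f ≤ b, f < z. Then f + x < z + x. Since y > 0, by multiplying by a positive, (f + x) * y < (z + x) * y.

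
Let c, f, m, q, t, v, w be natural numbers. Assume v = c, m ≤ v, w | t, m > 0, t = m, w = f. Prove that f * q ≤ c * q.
Since t = m and w | t, w | m. Since m > 0, w ≤ m. Since w = f, f ≤ m. m ≤ v, so f ≤ v. v = c, so f ≤ c. Then f * q ≤ c * q.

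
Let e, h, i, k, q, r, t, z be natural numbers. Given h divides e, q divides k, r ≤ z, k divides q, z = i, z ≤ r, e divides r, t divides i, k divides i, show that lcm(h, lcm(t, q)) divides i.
From r ≤ z and z ≤ r, r = z. Since z = i, r = i. Because h divides e and e divides r, h divides r. Since r = i, h divides i. Since k divides q and q divides k, k = q. k divides i, so q divides i. t divides i, so lcm(t, q) divides i. From h divides i, lcm(h, lcm(t, q)) divides i.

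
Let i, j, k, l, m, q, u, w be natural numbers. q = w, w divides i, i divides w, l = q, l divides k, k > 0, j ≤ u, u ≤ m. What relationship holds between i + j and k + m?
i + j ≤ k + m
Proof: From w divides i and i divides w, w = i. Since q = w, q = i. l = q and l divides k, hence q divides k. q = i, so i divides k. k > 0, so i ≤ k. j ≤ u and u ≤ m, so j ≤ m. i ≤ k, so i + j ≤ k + m.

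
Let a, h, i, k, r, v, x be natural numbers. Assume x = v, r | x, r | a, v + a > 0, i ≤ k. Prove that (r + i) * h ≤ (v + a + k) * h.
x = v and r | x, thus r | v. Since r | a, r | v + a. Since v + a > 0, r ≤ v + a. i ≤ k, so r + i ≤ v + a + k. Then (r + i) * h ≤ (v + a + k) * h.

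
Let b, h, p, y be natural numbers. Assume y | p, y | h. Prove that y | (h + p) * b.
y | h and y | p, therefore y | h + p. Then y | (h + p) * b.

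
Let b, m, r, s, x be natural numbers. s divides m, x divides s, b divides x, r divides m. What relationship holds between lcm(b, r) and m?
lcm(b, r) divides m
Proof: b divides x and x divides s, therefore b divides s. Since s divides m, b divides m. Because r divides m, lcm(b, r) divides m.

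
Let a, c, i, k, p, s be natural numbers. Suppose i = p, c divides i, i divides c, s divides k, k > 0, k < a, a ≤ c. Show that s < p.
c divides i and i divides c, thus c = i. From s divides k and k > 0, s ≤ k. Since k < a, s < a. Since a ≤ c, s < c. c = i, so s < i. Since i = p, s < p.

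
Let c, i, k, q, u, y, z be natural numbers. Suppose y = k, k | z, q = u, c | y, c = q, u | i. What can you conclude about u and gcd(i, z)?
u | gcd(i, z)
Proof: c = q and q = u, therefore c = u. y = k and c | y, hence c | k. Because c = u, u | k. k | z, so u | z. u | i, so u | gcd(i, z).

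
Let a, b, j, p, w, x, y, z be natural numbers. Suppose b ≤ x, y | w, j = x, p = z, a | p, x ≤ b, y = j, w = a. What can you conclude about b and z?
b | z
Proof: x ≤ b and b ≤ x, so x = b. y = j and j = x, therefore y = x. w = a and y | w, thus y | a. p = z and a | p, thus a | z. From y | a, y | z. y = x, so x | z. Since x = b, b | z.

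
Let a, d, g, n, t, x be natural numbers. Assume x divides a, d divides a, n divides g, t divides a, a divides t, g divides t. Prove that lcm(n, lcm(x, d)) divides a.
t divides a and a divides t, thus t = a. n divides g and g divides t, so n divides t. t = a, so n divides a. x divides a and d divides a, thus lcm(x, d) divides a. n divides a, so lcm(n, lcm(x, d)) divides a.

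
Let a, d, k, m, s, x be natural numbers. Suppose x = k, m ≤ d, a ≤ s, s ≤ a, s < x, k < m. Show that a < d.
Since s ≤ a and a ≤ s, s = a. x = k and s < x, hence s < k. From s = a, a < k. k < m and m ≤ d, therefore k < d. a < k, so a < d.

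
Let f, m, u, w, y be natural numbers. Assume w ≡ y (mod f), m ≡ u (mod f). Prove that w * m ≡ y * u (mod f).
w ≡ y (mod f) and m ≡ u (mod f). By multiplying congruences, w * m ≡ y * u (mod f).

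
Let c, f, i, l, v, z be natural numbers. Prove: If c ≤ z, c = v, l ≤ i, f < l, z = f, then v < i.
z = f and c ≤ z, so c ≤ f. Since f < l, c < l. l ≤ i, so c < i. Since c = v, v < i.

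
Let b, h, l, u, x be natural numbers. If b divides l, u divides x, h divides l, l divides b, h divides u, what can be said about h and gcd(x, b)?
h divides gcd(x, b)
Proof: From h divides u and u divides x, h divides x. From l divides b and b divides l, l = b. Since h divides l, h divides b. Since h divides x, h divides gcd(x, b).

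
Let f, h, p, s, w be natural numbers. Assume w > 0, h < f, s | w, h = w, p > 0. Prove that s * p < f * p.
Because s | w and w > 0, s ≤ w. From h = w and h < f, w < f. s ≤ w, so s < f. Since p > 0, s * p < f * p.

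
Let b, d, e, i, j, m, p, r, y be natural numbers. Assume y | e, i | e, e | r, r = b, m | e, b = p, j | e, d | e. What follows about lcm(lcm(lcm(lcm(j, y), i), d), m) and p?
lcm(lcm(lcm(lcm(j, y), i), d), m) | p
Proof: From r = b and b = p, r = p. j | e and y | e, so lcm(j, y) | e. Since i | e, lcm(lcm(j, y), i) | e. d | e, so lcm(lcm(lcm(j, y), i), d) | e. Since m | e, lcm(lcm(lcm(lcm(j, y), i), d), m) | e. e | r, so lcm(lcm(lcm(lcm(j, y), i), d), m) | r. r = p, so lcm(lcm(lcm(lcm(j, y), i), d), m) | p.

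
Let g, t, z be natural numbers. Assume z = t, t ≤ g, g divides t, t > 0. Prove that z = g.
Because g divides t and t > 0, g ≤ t. Since t ≤ g, t = g. Since z = t, z = g.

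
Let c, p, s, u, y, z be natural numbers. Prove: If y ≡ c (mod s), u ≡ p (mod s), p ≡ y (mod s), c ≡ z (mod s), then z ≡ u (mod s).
u ≡ p (mod s) and p ≡ y (mod s), hence u ≡ y (mod s). Since y ≡ c (mod s), u ≡ c (mod s). c ≡ z (mod s), so u ≡ z (mod s). Then z ≡ u (mod s).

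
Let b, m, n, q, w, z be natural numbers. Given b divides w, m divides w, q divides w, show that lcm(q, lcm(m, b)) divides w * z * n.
m divides w and b divides w, therefore lcm(m, b) divides w. q divides w, so lcm(q, lcm(m, b)) divides w. Then lcm(q, lcm(m, b)) divides w * z. Then lcm(q, lcm(m, b)) divides w * z * n.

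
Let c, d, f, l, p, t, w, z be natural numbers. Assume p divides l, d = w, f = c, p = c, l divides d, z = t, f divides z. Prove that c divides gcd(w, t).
From p = c and p divides l, c divides l. Since d = w and l divides d, l divides w. Because c divides l, c divides w. f = c and f divides z, thus c divides z. z = t, so c divides t. Since c divides w, c divides gcd(w, t).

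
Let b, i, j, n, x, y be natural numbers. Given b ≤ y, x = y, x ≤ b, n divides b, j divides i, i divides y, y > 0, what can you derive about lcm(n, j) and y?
lcm(n, j) ≤ y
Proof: Since x = y and x ≤ b, y ≤ b. b ≤ y, so b = y. Since n divides b, n divides y. j divides i and i divides y, so j divides y. n divides y, so lcm(n, j) divides y. y > 0, so lcm(n, j) ≤ y.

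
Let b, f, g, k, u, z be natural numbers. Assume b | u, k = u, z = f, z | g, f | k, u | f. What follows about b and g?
b | g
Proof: k = u and f | k, hence f | u. u | f, so u = f. b | u, so b | f. z = f and z | g, hence f | g. Because b | f, b | g.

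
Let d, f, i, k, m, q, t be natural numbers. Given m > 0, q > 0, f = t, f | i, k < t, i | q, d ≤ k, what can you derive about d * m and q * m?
d * m < q * m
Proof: d ≤ k and k < t, therefore d < t. f | i and i | q, thus f | q. f = t, so t | q. From q > 0, t ≤ q. d < t, so d < q. Since m > 0, d * m < q * m.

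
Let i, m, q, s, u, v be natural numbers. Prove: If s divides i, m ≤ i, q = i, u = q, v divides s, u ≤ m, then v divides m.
Since u = q and q = i, u = i. u ≤ m, so i ≤ m. Since m ≤ i, i = m. Because s divides i, s divides m. From v divides s, v divides m.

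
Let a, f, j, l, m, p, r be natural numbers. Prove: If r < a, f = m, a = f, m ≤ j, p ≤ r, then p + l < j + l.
a = f and r < a, so r < f. Because f = m, r < m. p ≤ r, so p < m. m ≤ j, so p < j. Then p + l < j + l.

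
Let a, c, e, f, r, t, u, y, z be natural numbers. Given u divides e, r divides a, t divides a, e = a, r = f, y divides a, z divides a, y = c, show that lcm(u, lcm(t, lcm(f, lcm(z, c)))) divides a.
e = a and u divides e, therefore u divides a. r = f and r divides a, therefore f divides a. y = c and y divides a, thus c divides a. Since z divides a, lcm(z, c) divides a. Since f divides a, lcm(f, lcm(z, c)) divides a. Since t divides a, lcm(t, lcm(f, lcm(z, c))) divides a. Since u divides a, lcm(u, lcm(t, lcm(f, lcm(z, c)))) divides a.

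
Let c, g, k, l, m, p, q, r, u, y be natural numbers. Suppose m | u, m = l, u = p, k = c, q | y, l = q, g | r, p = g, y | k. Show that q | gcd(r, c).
From m = l and l = q, m = q. Since u = p and m | u, m | p. Since m = q, q | p. Since p = g, q | g. Since g | r, q | r. k = c and y | k, hence y | c. From q | y, q | c. Since q | r, q | gcd(r, c).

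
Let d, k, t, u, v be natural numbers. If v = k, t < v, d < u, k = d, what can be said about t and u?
t < u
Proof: v = k and k = d, so v = d. From t < v, t < d. Since d < u, t < u.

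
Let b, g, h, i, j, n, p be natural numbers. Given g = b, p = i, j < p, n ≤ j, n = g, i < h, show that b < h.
n = g and n ≤ j, so g ≤ j. Since g = b, b ≤ j. Because p = i and j < p, j < i. Since i < h, j < h. b ≤ j, so b < h.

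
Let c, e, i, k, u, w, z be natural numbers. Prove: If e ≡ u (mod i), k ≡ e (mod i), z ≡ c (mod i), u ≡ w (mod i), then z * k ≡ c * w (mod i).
From k ≡ e (mod i) and e ≡ u (mod i), k ≡ u (mod i). u ≡ w (mod i), so k ≡ w (mod i). Combining with z ≡ c (mod i), by multiplying congruences, z * k ≡ c * w (mod i).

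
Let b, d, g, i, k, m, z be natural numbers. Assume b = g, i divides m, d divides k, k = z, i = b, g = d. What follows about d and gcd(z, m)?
d divides gcd(z, m)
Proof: k = z and d divides k, so d divides z. i = b and b = g, so i = g. Since g = d, i = d. i divides m, so d divides m. Since d divides z, d divides gcd(z, m).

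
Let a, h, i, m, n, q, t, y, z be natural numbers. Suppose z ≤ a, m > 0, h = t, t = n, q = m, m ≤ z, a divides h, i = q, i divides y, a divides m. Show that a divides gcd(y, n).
m ≤ z and z ≤ a, therefore m ≤ a. Because a divides m and m > 0, a ≤ m. Since m ≤ a, m = a. i = q and q = m, thus i = m. From i divides y, m divides y. m = a, so a divides y. From h = t and t = n, h = n. a divides h, so a divides n. Because a divides y, a divides gcd(y, n).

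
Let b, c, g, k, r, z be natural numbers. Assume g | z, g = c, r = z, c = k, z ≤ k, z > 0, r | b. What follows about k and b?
k | b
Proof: Since g = c and c = k, g = k. g | z and z > 0, so g ≤ z. Because g = k, k ≤ z. Since z ≤ k, z = k. r = z and r | b, thus z | b. Since z = k, k | b.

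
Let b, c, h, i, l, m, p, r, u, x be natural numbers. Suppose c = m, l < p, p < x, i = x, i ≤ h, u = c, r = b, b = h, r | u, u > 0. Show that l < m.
i = x and i ≤ h, thus x ≤ h. From p < x, p < h. Since r = b and b = h, r = h. r | u and u > 0, so r ≤ u. r = h, so h ≤ u. From u = c, h ≤ c. Because p < h, p < c. Because l < p, l < c. Since c = m, l < m.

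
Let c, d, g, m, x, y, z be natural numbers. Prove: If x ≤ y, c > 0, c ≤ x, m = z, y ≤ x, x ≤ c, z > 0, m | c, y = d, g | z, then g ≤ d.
Since g | z and z > 0, g ≤ z. c ≤ x and x ≤ c, so c = x. x ≤ y and y ≤ x, thus x = y. Since c = x, c = y. Because y = d, c = d. m = z and m | c, therefore z | c. c > 0, so z ≤ c. c = d, so z ≤ d. g ≤ z, so g ≤ d.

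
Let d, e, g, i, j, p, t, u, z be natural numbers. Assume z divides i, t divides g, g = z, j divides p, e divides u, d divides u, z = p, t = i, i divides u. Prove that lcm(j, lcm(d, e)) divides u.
From g = z and t divides g, t divides z. t = i, so i divides z. z divides i, so i = z. Since z = p, i = p. Since i divides u, p divides u. Because j divides p, j divides u. d divides u and e divides u, hence lcm(d, e) divides u. Since j divides u, lcm(j, lcm(d, e)) divides u.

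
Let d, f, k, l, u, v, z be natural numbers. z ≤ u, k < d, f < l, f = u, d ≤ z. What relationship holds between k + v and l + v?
k + v < l + v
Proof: Since k < d and d ≤ z, k < z. Because f = u and f < l, u < l. From z ≤ u, z < l. k < z, so k < l. Then k + v < l + v.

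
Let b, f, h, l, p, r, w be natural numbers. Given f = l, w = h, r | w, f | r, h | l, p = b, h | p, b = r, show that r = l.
Because f = l and f | r, l | r. From p = b and b = r, p = r. Since h | p, h | r. w = h and r | w, so r | h. h | r, so h = r. From h | l, r | l. Since l | r, l = r. Then r = l.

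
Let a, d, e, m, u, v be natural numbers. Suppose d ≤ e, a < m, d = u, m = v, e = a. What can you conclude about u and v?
u < v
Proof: e = a and d ≤ e, hence d ≤ a. d = u, so u ≤ a. Because m = v and a < m, a < v. Since u ≤ a, u < v.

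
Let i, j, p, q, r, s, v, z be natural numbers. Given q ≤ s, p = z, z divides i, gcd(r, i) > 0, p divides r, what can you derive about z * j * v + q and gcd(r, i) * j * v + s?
z * j * v + q ≤ gcd(r, i) * j * v + s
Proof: Because p = z and p divides r, z divides r. Since z divides i, z divides gcd(r, i). gcd(r, i) > 0, so z ≤ gcd(r, i). By multiplying by a non-negative, z * j ≤ gcd(r, i) * j. By multiplying by a non-negative, z * j * v ≤ gcd(r, i) * j * v. Because q ≤ s, z * j * v + q ≤ gcd(r, i) * j * v + s.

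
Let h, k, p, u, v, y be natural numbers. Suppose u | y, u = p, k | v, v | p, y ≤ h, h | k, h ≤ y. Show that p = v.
y ≤ h and h ≤ y, therefore y = h. u | y, so u | h. h | k, so u | k. Since k | v, u | v. u = p, so p | v. Since v | p, p = v.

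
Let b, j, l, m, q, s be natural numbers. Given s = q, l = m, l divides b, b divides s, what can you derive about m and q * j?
m divides q * j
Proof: l divides b and b divides s, thus l divides s. Since l = m, m divides s. s = q, so m divides q. Then m divides q * j.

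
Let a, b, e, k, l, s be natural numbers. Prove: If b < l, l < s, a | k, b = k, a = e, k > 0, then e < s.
a = e and a | k, so e | k. k > 0, so e ≤ k. From b = k and b < l, k < l. l < s, so k < s. From e ≤ k, e < s.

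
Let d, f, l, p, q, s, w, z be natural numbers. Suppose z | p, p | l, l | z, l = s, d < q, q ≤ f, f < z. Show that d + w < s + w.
z | p and p | l, thus z | l. l | z, so z = l. Because l = s, z = s. d < q and q ≤ f, so d < f. Because f < z, d < z. z = s, so d < s. Then d + w < s + w.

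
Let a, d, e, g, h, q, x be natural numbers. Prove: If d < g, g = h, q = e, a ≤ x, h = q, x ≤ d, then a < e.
a ≤ x and x ≤ d, thus a ≤ d. g = h and h = q, so g = q. Since q = e, g = e. From d < g, d < e. Since a ≤ d, a < e.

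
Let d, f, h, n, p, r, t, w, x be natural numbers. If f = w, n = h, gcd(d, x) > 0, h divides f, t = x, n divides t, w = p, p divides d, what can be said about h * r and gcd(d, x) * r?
h * r ≤ gcd(d, x) * r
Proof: f = w and w = p, so f = p. Because h divides f, h divides p. Because p divides d, h divides d. t = x and n divides t, thus n divides x. Since n = h, h divides x. From h divides d, h divides gcd(d, x). Since gcd(d, x) > 0, h ≤ gcd(d, x). By multiplying by a non-negative, h * r ≤ gcd(d, x) * r.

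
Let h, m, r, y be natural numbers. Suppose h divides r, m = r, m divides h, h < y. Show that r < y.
m = r and m divides h, thus r divides h. h divides r, so h = r. h < y, so r < y.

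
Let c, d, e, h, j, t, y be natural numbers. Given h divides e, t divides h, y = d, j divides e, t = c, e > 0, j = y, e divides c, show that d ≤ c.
t divides h and h divides e, thus t divides e. Since t = c, c divides e. e divides c, so e = c. j divides e and e > 0, hence j ≤ e. Since j = y, y ≤ e. Since y = d, d ≤ e. e = c, so d ≤ c.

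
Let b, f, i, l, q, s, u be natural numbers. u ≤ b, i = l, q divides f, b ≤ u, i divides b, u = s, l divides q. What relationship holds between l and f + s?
l divides f + s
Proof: l divides q and q divides f, thus l divides f. b ≤ u and u ≤ b, so b = u. u = s, so b = s. Since i divides b, i divides s. i = l, so l divides s. Since l divides f, l divides f + s.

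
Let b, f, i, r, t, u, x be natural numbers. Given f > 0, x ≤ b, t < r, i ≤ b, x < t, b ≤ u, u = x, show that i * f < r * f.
u = x and b ≤ u, hence b ≤ x. x ≤ b, so x = b. Since x < t, b < t. i ≤ b, so i < t. Since t < r, i < r. Since f > 0, by multiplying by a positive, i * f < r * f.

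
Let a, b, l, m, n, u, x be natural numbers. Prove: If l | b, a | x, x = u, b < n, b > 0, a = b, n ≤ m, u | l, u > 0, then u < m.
a = b and a | x, thus b | x. From x = u, b | u. Since u > 0, b ≤ u. u | l and l | b, so u | b. b > 0, so u ≤ b. Since b ≤ u, b = u. b < n and n ≤ m, therefore b < m. b = u, so u < m.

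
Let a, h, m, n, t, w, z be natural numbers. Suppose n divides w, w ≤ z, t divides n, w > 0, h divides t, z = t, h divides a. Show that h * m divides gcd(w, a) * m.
Because t divides n and n divides w, t divides w. w > 0, so t ≤ w. z = t and w ≤ z, so w ≤ t. t ≤ w, so t = w. h divides t, so h divides w. Since h divides a, h divides gcd(w, a). Then h * m divides gcd(w, a) * m.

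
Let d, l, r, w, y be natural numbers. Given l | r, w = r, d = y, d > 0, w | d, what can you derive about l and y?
l ≤ y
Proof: w = r and w | d, hence r | d. Since l | r, l | d. Since d > 0, l ≤ d. d = y, so l ≤ y.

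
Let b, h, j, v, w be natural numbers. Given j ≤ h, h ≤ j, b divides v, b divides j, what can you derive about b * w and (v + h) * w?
b * w divides (v + h) * w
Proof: j ≤ h and h ≤ j, thus j = h. b divides j, so b divides h. Since b divides v, b divides v + h. Then b * w divides (v + h) * w.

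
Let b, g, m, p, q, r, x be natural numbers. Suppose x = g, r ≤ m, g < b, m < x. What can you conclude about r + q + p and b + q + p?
r + q + p < b + q + p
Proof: Since x = g and m < x, m < g. From g < b, m < b. Since r ≤ m, r < b. Then r + q < b + q. Then r + q + p < b + q + p.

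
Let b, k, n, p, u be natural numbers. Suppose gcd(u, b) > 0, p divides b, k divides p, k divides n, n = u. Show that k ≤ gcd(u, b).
Since n = u and k divides n, k divides u. k divides p and p divides b, thus k divides b. Since k divides u, k divides gcd(u, b). Since gcd(u, b) > 0, k ≤ gcd(u, b).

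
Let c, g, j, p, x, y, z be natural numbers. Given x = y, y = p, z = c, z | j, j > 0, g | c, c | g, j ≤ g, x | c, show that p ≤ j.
From x = y and y = p, x = p. z = c and z | j, so c | j. j > 0, so c ≤ j. g | c and c | g, hence g = c. j ≤ g, so j ≤ c. Since c ≤ j, c = j. Since x | c, x | j. j > 0, so x ≤ j. x = p, so p ≤ j.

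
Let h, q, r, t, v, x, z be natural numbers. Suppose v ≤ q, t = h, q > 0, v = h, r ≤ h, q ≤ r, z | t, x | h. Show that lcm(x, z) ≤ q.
v = h and v ≤ q, thus h ≤ q. q ≤ r and r ≤ h, therefore q ≤ h. h ≤ q, so h = q. t = h and z | t, therefore z | h. Because x | h, lcm(x, z) | h. h = q, so lcm(x, z) | q. Since q > 0, lcm(x, z) ≤ q.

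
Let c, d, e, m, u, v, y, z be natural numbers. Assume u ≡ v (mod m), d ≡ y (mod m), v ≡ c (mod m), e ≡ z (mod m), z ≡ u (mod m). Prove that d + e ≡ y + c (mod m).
From e ≡ z (mod m) and z ≡ u (mod m), e ≡ u (mod m). Since u ≡ v (mod m), e ≡ v (mod m). Since v ≡ c (mod m), e ≡ c (mod m). Combined with d ≡ y (mod m), by adding congruences, d + e ≡ y + c (mod m).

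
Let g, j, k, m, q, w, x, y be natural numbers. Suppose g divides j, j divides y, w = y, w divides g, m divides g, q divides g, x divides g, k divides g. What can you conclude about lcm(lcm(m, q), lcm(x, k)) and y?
lcm(lcm(m, q), lcm(x, k)) divides y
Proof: Because g divides j and j divides y, g divides y. w = y and w divides g, so y divides g. g divides y, so g = y. From m divides g and q divides g, lcm(m, q) divides g. Since x divides g and k divides g, lcm(x, k) divides g. lcm(m, q) divides g, so lcm(lcm(m, q), lcm(x, k)) divides g. Since g = y, lcm(lcm(m, q), lcm(x, k)) divides y.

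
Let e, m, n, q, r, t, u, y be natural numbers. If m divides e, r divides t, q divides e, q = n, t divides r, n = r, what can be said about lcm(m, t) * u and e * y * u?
lcm(m, t) * u divides e * y * u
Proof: Because r divides t and t divides r, r = t. n = r, so n = t. Because q = n and q divides e, n divides e. Because n = t, t divides e. m divides e, so lcm(m, t) divides e. Then lcm(m, t) divides e * y. Then lcm(m, t) * u divides e * y * u.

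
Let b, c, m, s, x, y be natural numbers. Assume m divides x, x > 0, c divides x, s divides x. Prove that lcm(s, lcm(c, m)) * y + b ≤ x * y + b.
c divides x and m divides x, so lcm(c, m) divides x. Because s divides x, lcm(s, lcm(c, m)) divides x. x > 0, so lcm(s, lcm(c, m)) ≤ x. By multiplying by a non-negative, lcm(s, lcm(c, m)) * y ≤ x * y. Then lcm(s, lcm(c, m)) * y + b ≤ x * y + b.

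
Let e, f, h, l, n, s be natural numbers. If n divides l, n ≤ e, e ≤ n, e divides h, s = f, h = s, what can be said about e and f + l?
e divides f + l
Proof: h = s and e divides h, hence e divides s. Since s = f, e divides f. From n ≤ e and e ≤ n, n = e. n divides l, so e divides l. e divides f, so e divides f + l.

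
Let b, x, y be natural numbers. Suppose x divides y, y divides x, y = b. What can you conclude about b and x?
b = x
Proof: x divides y and y divides x, hence x = y. Since y = b, x = b. Then b = x.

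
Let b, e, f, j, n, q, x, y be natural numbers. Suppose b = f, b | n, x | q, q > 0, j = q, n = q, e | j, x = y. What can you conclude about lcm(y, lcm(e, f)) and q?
lcm(y, lcm(e, f)) ≤ q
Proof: x = y and x | q, hence y | q. j = q and e | j, therefore e | q. n = q and b | n, therefore b | q. b = f, so f | q. Since e | q, lcm(e, f) | q. y | q, so lcm(y, lcm(e, f)) | q. q > 0, so lcm(y, lcm(e, f)) ≤ q.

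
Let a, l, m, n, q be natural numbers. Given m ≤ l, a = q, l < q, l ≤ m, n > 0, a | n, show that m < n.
Since l ≤ m and m ≤ l, l = m. Because a | n and n > 0, a ≤ n. a = q, so q ≤ n. l < q, so l < n. Since l = m, m < n.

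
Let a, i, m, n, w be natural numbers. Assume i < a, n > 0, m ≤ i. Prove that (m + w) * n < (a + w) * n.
m ≤ i and i < a, therefore m < a. Then m + w < a + w. n > 0, so (m + w) * n < (a + w) * n.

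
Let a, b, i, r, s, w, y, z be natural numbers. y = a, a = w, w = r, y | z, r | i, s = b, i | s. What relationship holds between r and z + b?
r | z + b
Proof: From y = a and a = w, y = w. w = r, so y = r. y | z, so r | z. s = b and i | s, so i | b. From r | i, r | b. r | z, so r | z + b.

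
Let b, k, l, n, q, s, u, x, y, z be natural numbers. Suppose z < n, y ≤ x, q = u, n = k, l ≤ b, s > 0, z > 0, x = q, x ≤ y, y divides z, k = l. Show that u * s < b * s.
y ≤ x and x ≤ y, so y = x. x = q, so y = q. q = u, so y = u. y divides z and z > 0, so y ≤ z. n = k and z < n, thus z < k. Since y ≤ z, y < k. Since y = u, u < k. Since k = l, u < l. Since l ≤ b, u < b. Combining with s > 0, by multiplying by a positive, u * s < b * s.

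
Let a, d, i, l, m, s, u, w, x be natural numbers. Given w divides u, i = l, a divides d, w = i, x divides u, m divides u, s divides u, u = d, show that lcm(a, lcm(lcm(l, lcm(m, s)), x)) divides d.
w = i and i = l, therefore w = l. w divides u, so l divides u. m divides u and s divides u, hence lcm(m, s) divides u. l divides u, so lcm(l, lcm(m, s)) divides u. Since x divides u, lcm(lcm(l, lcm(m, s)), x) divides u. u = d, so lcm(lcm(l, lcm(m, s)), x) divides d. Since a divides d, lcm(a, lcm(lcm(l, lcm(m, s)), x)) divides d.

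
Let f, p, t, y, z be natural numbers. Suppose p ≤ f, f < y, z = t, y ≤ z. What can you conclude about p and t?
p < t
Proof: p ≤ f and f < y, therefore p < y. From z = t and y ≤ z, y ≤ t. From p < y, p < t.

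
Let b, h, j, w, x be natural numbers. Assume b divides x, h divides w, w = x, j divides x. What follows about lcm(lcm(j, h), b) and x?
lcm(lcm(j, h), b) divides x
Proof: w = x and h divides w, so h divides x. Since j divides x, lcm(j, h) divides x. b divides x, so lcm(lcm(j, h), b) divides x.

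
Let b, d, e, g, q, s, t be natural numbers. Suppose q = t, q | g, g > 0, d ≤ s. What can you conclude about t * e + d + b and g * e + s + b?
t * e + d + b ≤ g * e + s + b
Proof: q | g and g > 0, therefore q ≤ g. q = t, so t ≤ g. Then t * e ≤ g * e. From d ≤ s, t * e + d ≤ g * e + s. Then t * e + d + b ≤ g * e + s + b.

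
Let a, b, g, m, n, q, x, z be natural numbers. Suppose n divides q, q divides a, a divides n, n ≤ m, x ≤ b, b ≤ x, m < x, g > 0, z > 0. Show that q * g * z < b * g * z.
Since q divides a and a divides n, q divides n. Since n divides q, n = q. n ≤ m, so q ≤ m. From x ≤ b and b ≤ x, x = b. Since m < x, m < b. Because q ≤ m, q < b. Since g > 0, by multiplying by a positive, q * g < b * g. Since z > 0, by multiplying by a positive, q * g * z < b * g * z.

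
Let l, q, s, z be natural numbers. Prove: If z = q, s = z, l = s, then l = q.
l = s and s = z, so l = z. Since z = q, l = q.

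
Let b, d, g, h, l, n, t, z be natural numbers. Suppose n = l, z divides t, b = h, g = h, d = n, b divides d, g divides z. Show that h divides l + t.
From d = n and n = l, d = l. Since b divides d, b divides l. Since b = h, h divides l. Since g divides z and z divides t, g divides t. From g = h, h divides t. h divides l, so h divides l + t.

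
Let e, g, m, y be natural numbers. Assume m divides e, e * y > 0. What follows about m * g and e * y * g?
m * g ≤ e * y * g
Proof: From m divides e, m divides e * y. e * y > 0, so m ≤ e * y. By multiplying by a non-negative, m * g ≤ e * y * g.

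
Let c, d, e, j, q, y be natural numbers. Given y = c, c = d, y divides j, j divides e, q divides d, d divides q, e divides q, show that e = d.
y = c and c = d, hence y = d. Because y divides j, d divides j. Since j divides e, d divides e. q divides d and d divides q, hence q = d. Because e divides q, e divides d. d divides e, so d = e. Then e = d.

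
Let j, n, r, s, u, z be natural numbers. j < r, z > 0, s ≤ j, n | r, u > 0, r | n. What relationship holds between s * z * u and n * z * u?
s * z * u < n * z * u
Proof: r | n and n | r, hence r = n. Since s ≤ j and j < r, s < r. r = n, so s < n. Since z > 0, s * z < n * z. u > 0, so s * z * u < n * z * u.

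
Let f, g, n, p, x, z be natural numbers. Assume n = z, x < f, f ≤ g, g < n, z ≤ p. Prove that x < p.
Since f ≤ g and g < n, f < n. Since x < f, x < n. n = z, so x < z. From z ≤ p, x < p.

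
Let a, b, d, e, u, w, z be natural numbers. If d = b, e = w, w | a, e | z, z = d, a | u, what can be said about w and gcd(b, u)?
w | gcd(b, u)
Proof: From z = d and d = b, z = b. e = w and e | z, therefore w | z. From z = b, w | b. Because w | a and a | u, w | u. Since w | b, w | gcd(b, u).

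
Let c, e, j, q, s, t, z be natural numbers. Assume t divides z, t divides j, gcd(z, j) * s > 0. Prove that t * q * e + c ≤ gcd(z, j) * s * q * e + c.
Since t divides z and t divides j, t divides gcd(z, j). Then t divides gcd(z, j) * s. gcd(z, j) * s > 0, so t ≤ gcd(z, j) * s. By multiplying by a non-negative, t * q ≤ gcd(z, j) * s * q. By multiplying by a non-negative, t * q * e ≤ gcd(z, j) * s * q * e. Then t * q * e + c ≤ gcd(z, j) * s * q * e + c.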